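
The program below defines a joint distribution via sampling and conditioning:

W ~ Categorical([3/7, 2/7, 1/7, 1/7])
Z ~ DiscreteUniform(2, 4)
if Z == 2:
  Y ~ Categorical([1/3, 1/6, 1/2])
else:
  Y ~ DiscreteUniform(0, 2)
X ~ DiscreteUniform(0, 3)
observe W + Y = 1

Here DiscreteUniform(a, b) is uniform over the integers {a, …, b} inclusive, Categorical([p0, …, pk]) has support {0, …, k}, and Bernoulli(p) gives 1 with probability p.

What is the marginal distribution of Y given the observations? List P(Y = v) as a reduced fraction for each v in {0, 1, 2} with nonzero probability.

P(Y=0) = 4/9, P(Y=1) = 5/9

Enumerate traces; 24 have nonzero weight after conditioning:
  (W=0, Z=2, Y=1, X=0) weight 1/168
  (W=0, Z=2, Y=1, X=1) weight 1/168
  (W=0, Z=2, Y=1, X=2) weight 1/168
  (W=0, Z=2, Y=1, X=3) weight 1/168
  (W=0, Z=3, Y=1, X=0) weight 1/84
  (W=0, Z=3, Y=1, X=1) weight 1/84
  (W=0, Z=3, Y=1, X=2) weight 1/84
  (W=0, Z=3, Y=1, X=3) weight 1/84
  (W=1, Z=2, Y=0, X=0) weight 1/126
  … 15 more
Group by Y:
  weight(Y=0) = 2/21
  weight(Y=1) = 5/42
Total weight = 2/21 + 5/42 = 3/14
P(Y=0 | obs) = 2/21 / 3/14 = 4/9
P(Y=1 | obs) = 5/42 / 3/14 = 5/9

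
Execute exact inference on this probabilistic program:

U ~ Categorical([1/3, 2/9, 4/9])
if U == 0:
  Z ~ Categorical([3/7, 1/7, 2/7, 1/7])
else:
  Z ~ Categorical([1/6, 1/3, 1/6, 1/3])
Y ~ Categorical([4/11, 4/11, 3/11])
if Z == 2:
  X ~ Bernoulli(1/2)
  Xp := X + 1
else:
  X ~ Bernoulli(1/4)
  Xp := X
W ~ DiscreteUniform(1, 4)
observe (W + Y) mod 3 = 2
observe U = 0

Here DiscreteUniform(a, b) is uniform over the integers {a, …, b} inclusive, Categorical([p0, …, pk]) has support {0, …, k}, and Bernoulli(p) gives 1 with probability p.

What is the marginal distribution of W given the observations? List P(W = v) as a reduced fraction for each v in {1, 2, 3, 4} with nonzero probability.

Enumerate traces; 32 have nonzero weight after conditioning:
  (U=0, Z=0, Y=0, X=0, W=2) weight 3/308
  (U=0, Z=0, Y=0, X=1, W=2) weight 1/308
  (U=0, Z=0, Y=1, X=0, W=1) weight 3/308
  (U=0, Z=0, Y=1, X=0, W=4) weight 3/308
  (U=0, Z=0, Y=1, X=1, W=1) weight 1/308
  (U=0, Z=0, Y=1, X=1, W=4) weight 1/308
  (U=0, Z=0, Y=2, X=0, W=3) weight 9/1232
  (U=0, Z=0, Y=2, X=1, W=3) weight 3/1232
  … 24 more
Group by W:
  weight(W=1) = 1/33
  weight(W=2) = 1/33
  weight(W=3) = 1/44
  weight(W=4) = 1/33
Total weight = 1/33 + 1/33 + 1/44 + 1/33 = 5/44
P(W=1 | obs) = 1/33 / 5/44 = 4/15
P(W=2 | obs) = 1/33 / 5/44 = 4/15
P(W=3 | obs) = 1/44 / 5/44 = 1/5
P(W=4 | obs) = 1/33 / 5/44 = 4/15

P(W=1) = 4/15, P(W=2) = 4/15, P(W=3) = 1/5, P(W=4) = 4/15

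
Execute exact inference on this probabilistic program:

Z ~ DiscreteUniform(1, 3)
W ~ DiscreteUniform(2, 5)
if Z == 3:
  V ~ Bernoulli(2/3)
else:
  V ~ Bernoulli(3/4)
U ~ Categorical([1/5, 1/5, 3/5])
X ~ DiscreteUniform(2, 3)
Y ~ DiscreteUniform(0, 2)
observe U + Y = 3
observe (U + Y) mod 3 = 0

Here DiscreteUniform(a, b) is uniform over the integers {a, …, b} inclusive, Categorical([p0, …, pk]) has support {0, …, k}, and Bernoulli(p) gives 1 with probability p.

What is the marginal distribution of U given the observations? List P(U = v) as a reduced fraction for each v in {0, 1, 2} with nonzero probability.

P(U=1) = 1/4, P(U=2) = 3/4

Enumerate traces; 96 have nonzero weight after conditioning:
  (Z=1, W=2, V=0, U=1, X=2, Y=2) weight 1/1440
  (Z=1, W=2, V=0, U=1, X=3, Y=2) weight 1/1440
  (Z=1, W=2, V=0, U=2, X=2, Y=1) weight 1/480
  (Z=1, W=2, V=0, U=2, X=3, Y=1) weight 1/480
  (Z=1, W=2, V=1, U=1, X=2, Y=2) weight 1/480
  (Z=1, W=2, V=1, U=1, X=3, Y=2) weight 1/480
  (Z=1, W=2, V=1, U=2, X=2, Y=1) weight 1/160
  (Z=1, W=2, V=1, U=2, X=3, Y=1) weight 1/160
  … 88 more
Group by U:
  weight(U=1) = 1/15
  weight(U=2) = 1/5
Total weight = 1/15 + 1/5 = 4/15
P(U=1 | obs) = 1/15 / 4/15 = 1/4
P(U=2 | obs) = 1/5 / 4/15 = 3/4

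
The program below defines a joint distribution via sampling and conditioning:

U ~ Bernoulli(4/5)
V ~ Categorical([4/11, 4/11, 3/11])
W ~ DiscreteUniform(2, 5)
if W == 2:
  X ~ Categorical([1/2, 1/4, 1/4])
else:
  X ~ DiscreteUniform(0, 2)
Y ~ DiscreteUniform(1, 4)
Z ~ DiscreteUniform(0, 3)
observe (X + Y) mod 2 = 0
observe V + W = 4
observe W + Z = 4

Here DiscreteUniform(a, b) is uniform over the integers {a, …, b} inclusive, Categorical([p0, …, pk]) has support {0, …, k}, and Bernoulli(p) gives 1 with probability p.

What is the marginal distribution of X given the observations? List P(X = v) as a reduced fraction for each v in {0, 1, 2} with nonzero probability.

Enumerate traces; 36 have nonzero weight after conditioning:
  (U=0, V=0, W=4, X=0, Y=2, Z=0) weight 1/2640
  (U=0, V=0, W=4, X=0, Y=4, Z=0) weight 1/2640
  (U=0, V=0, W=4, X=1, Y=1, Z=0) weight 1/2640
  (U=0, V=0, W=4, X=1, Y=3, Z=0) weight 1/2640
  (U=0, V=0, W=4, X=2, Y=2, Z=0) weight 1/2640
  (U=0, V=0, W=4, X=2, Y=4, Z=0) weight 1/2640
  (U=0, V=1, W=3, X=0, Y=2, Z=1) weight 1/2640
  (U=0, V=1, W=3, X=0, Y=4, Z=1) weight 1/2640
  … 28 more
Group by X:
  weight(X=0) = 25/2112
  weight(X=1) = 41/4224
  weight(X=2) = 41/4224
Total weight = 25/2112 + 41/4224 + 41/4224 = 1/32
P(X=0 | obs) = 25/2112 / 1/32 = 25/66
P(X=1 | obs) = 41/4224 / 1/32 = 41/132
P(X=2 | obs) = 41/4224 / 1/32 = 41/132

P(X=0) = 25/66, P(X=1) = 41/132, P(X=2) = 41/132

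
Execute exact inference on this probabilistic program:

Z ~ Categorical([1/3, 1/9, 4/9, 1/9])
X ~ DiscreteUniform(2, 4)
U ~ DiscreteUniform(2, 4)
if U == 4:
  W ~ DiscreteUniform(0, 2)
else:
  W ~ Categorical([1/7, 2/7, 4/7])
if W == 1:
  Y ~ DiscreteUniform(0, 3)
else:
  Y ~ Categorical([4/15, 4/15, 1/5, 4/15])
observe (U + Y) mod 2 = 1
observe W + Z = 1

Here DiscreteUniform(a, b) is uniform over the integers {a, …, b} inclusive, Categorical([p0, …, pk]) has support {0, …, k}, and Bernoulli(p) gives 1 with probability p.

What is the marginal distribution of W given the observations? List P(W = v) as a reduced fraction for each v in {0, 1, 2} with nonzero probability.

P(W=0) = 202/1057, P(W=1) = 855/1057

Enumerate traces; 36 have nonzero weight after conditioning:
  (Z=0, X=2, U=2, W=1, Y=1) weight 1/378
  (Z=0, X=2, U=2, W=1, Y=3) weight 1/378
  (Z=0, X=2, U=3, W=1, Y=0) weight 1/378
  (Z=0, X=2, U=3, W=1, Y=2) weight 1/378
  (Z=0, X=2, U=4, W=1, Y=1) weight 1/324
  (Z=0, X=2, U=4, W=1, Y=3) weight 1/324
  (Z=0, X=3, U=2, W=1, Y=1) weight 1/378
  (Z=0, X=3, U=2, W=1, Y=3) weight 1/378
  (Z=1, X=2, U=2, W=0, Y=1) weight 4/8505
  … 27 more
Group by W:
  weight(W=0) = 101/8505
  weight(W=1) = 19/378
Total weight = 101/8505 + 19/378 = 151/2430
P(W=0 | obs) = 101/8505 / 151/2430 = 202/1057
P(W=1 | obs) = 19/378 / 151/2430 = 855/1057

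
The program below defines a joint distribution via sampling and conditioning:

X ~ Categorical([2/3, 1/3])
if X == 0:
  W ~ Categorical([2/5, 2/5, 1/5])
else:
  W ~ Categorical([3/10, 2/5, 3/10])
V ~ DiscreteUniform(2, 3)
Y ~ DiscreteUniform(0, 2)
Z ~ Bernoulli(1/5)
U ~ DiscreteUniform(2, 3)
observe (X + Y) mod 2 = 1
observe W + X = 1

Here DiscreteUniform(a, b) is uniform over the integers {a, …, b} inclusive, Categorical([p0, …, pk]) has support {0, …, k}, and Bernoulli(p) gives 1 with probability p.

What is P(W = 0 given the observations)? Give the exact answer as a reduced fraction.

P(W = 0 | obs) = 3/7

Enumerate traces; 24 have nonzero weight after conditioning:
  (X=0, W=1, V=2, Y=1, Z=0, U=2) weight 4/225
  (X=0, W=1, V=2, Y=1, Z=0, U=3) weight 4/225
  (X=0, W=1, V=2, Y=1, Z=1, U=2) weight 1/225
  (X=0, W=1, V=2, Y=1, Z=1, U=3) weight 1/225
  (X=0, W=1, V=3, Y=1, Z=0, U=2) weight 4/225
  (X=0, W=1, V=3, Y=1, Z=0, U=3) weight 4/225
  (X=0, W=1, V=3, Y=1, Z=1, U=2) weight 1/225
  (X=0, W=1, V=3, Y=1, Z=1, U=3) weight 1/225
  (X=1, W=0, V=2, Y=0, Z=0, U=2) weight 1/150
  … 15 more
Group by W:
  weight(W=0) = 1/15
  weight(W=1) = 4/45
Total weight = 1/15 + 4/45 = 7/45
P(W=0 | obs) = 1/15 / 7/45 = 3/7
P(W=1 | obs) = 4/45 / 7/45 = 4/7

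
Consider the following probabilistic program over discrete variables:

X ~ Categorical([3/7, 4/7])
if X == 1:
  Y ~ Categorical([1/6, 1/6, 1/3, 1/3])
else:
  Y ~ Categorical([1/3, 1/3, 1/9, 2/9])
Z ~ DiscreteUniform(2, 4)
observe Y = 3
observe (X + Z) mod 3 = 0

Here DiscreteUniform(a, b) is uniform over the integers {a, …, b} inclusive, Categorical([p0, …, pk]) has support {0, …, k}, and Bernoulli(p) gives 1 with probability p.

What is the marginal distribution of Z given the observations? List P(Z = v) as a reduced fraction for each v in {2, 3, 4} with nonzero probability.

P(Z=2) = 2/3, P(Z=3) = 1/3

Enumerate traces; 2 have nonzero weight after conditioning:
  (X=0, Y=3, Z=3) weight 2/63
  (X=1, Y=3, Z=2) weight 4/63
Group by Z:
  weight(Z=2) = 4/63
  weight(Z=3) = 2/63
Total weight = 4/63 + 2/63 = 2/21
P(Z=2 | obs) = 4/63 / 2/21 = 2/3
P(Z=3 | obs) = 2/63 / 2/21 = 1/3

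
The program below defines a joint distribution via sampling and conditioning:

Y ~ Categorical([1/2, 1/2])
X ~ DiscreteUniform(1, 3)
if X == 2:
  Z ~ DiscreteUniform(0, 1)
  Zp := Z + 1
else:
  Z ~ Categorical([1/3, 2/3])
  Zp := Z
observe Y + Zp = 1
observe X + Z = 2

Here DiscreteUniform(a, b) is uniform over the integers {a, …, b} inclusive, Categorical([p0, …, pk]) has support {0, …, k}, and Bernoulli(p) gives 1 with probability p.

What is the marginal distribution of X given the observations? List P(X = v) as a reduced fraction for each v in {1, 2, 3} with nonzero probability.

Enumerate traces; 2 have nonzero weight after conditioning:
  (Y=0, X=1, Z=1) weight 1/9
  (Y=0, X=2, Z=0) weight 1/12
Group by X:
  weight(X=1) = 1/9
  weight(X=2) = 1/12
Total weight = 1/9 + 1/12 = 7/36
P(X=1 | obs) = 1/9 / 7/36 = 4/7
P(X=2 | obs) = 1/12 / 7/36 = 3/7

P(X=1) = 4/7, P(X=2) = 3/7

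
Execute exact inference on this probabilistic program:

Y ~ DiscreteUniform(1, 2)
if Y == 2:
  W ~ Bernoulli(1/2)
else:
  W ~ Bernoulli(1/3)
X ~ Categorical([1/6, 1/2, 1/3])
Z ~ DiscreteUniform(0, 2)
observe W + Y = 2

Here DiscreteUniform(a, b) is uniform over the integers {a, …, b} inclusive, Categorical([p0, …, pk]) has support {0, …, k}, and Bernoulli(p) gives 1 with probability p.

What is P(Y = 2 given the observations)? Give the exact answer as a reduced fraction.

Enumerate traces; 18 have nonzero weight after conditioning:
  (Y=1, W=1, X=0, Z=0) weight 1/108
  (Y=1, W=1, X=0, Z=1) weight 1/108
  (Y=1, W=1, X=0, Z=2) weight 1/108
  (Y=1, W=1, X=1, Z=0) weight 1/36
  (Y=1, W=1, X=1, Z=1) weight 1/36
  (Y=1, W=1, X=1, Z=2) weight 1/36
  (Y=1, W=1, X=2, Z=0) weight 1/54
  (Y=1, W=1, X=2, Z=1) weight 1/54
  (Y=2, W=0, X=0, Z=0) weight 1/72
  … 9 more
Group by Y:
  weight(Y=1) = 1/6
  weight(Y=2) = 1/4
Total weight = 1/6 + 1/4 = 5/12
P(Y=1 | obs) = 1/6 / 5/12 = 2/5
P(Y=2 | obs) = 1/4 / 5/12 = 3/5

P(Y = 2 | obs) = 3/5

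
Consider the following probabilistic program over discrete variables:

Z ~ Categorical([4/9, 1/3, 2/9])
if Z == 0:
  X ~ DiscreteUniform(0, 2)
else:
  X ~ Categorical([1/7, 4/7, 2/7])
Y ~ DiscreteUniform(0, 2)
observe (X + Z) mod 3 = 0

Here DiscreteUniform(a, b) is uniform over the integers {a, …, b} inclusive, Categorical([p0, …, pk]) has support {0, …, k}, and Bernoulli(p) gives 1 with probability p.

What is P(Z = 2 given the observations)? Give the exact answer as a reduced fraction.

Enumerate traces; 9 have nonzero weight after conditioning:
  (Z=0, X=0, Y=0) weight 4/81
  (Z=0, X=0, Y=1) weight 4/81
  (Z=0, X=0, Y=2) weight 4/81
  (Z=1, X=2, Y=0) weight 2/63
  (Z=1, X=2, Y=1) weight 2/63
  (Z=1, X=2, Y=2) weight 2/63
  (Z=2, X=1, Y=0) weight 8/189
  (Z=2, X=1, Y=1) weight 8/189
  … 1 more
Group by Z:
  weight(Z=0) = 4/27
  weight(Z=1) = 2/21
  weight(Z=2) = 8/63
Total weight = 4/27 + 2/21 + 8/63 = 10/27
P(Z=0 | obs) = 4/27 / 10/27 = 2/5
P(Z=1 | obs) = 2/21 / 10/27 = 9/35
P(Z=2 | obs) = 8/63 / 10/27 = 12/35

P(Z = 2 | obs) = 12/35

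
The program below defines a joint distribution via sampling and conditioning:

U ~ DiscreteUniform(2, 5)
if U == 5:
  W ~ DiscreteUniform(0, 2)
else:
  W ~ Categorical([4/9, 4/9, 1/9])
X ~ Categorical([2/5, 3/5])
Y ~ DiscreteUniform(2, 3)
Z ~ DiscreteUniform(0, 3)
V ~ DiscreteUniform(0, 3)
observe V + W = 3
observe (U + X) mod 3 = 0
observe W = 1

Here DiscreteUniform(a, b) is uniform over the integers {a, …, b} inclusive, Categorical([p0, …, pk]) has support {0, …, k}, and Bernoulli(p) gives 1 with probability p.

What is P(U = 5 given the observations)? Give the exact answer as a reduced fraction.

P(U = 5 | obs) = 9/29

Enumerate traces; 24 have nonzero weight after conditioning:
  (U=2, W=1, X=1, Y=2, Z=0, V=2) weight 1/480
  (U=2, W=1, X=1, Y=2, Z=1, V=2) weight 1/480
  (U=2, W=1, X=1, Y=2, Z=2, V=2) weight 1/480
  (U=2, W=1, X=1, Y=2, Z=3, V=2) weight 1/480
  (U=2, W=1, X=1, Y=3, Z=0, V=2) weight 1/480
  (U=2, W=1, X=1, Y=3, Z=1, V=2) weight 1/480
  (U=2, W=1, X=1, Y=3, Z=2, V=2) weight 1/480
  (U=2, W=1, X=1, Y=3, Z=3, V=2) weight 1/480
  (U=3, W=1, X=0, Y=2, Z=0, V=2) weight 1/720
  (U=5, W=1, X=1, Y=2, Z=0, V=2) weight 1/640
  … 14 more
Group by U:
  weight(U=2) = 1/60
  weight(U=3) = 1/90
  weight(U=5) = 1/80
Total weight = 1/60 + 1/90 + 1/80 = 29/720
P(U=2 | obs) = 1/60 / 29/720 = 12/29
P(U=3 | obs) = 1/90 / 29/720 = 8/29
P(U=5 | obs) = 1/80 / 29/720 = 9/29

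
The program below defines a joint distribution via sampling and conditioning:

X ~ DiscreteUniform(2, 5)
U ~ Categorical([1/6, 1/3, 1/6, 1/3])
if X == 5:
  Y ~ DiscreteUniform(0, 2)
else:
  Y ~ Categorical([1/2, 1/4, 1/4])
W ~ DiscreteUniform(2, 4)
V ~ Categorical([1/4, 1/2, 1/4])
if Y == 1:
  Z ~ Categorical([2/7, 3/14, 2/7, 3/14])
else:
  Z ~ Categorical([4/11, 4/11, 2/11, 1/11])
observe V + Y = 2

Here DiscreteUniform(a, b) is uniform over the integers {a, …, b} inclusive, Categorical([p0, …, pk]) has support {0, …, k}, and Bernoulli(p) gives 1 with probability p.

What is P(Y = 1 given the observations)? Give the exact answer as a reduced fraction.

P(Y = 1 | obs) = 26/61

Enumerate traces; 576 have nonzero weight after conditioning:
  (X=2, U=0, Y=0, W=2, V=2, Z=0) weight 1/1584
  (X=2, U=0, Y=0, W=2, V=2, Z=1) weight 1/1584
  (X=2, U=0, Y=0, W=2, V=2, Z=2) weight 1/3168
  (X=2, U=0, Y=0, W=2, V=2, Z=3) weight 1/6336
  (X=2, U=0, Y=0, W=3, V=2, Z=0) weight 1/1584
  (X=2, U=0, Y=0, W=3, V=2, Z=1) weight 1/1584
  (X=2, U=0, Y=0, W=3, V=2, Z=2) weight 1/3168
  (X=2, U=0, Y=0, W=3, V=2, Z=3) weight 1/6336
  (X=2, U=0, Y=1, W=2, V=1, Z=0) weight 1/2016
  (X=2, U=0, Y=2, W=2, V=0, Z=0) weight 1/3168
  … 566 more
Group by Y:
  weight(Y=0) = 11/96
  weight(Y=1) = 13/96
  weight(Y=2) = 13/192
Total weight = 11/96 + 13/96 + 13/192 = 61/192
P(Y=0 | obs) = 11/96 / 61/192 = 22/61
P(Y=1 | obs) = 13/96 / 61/192 = 26/61
P(Y=2 | obs) = 13/192 / 61/192 = 13/61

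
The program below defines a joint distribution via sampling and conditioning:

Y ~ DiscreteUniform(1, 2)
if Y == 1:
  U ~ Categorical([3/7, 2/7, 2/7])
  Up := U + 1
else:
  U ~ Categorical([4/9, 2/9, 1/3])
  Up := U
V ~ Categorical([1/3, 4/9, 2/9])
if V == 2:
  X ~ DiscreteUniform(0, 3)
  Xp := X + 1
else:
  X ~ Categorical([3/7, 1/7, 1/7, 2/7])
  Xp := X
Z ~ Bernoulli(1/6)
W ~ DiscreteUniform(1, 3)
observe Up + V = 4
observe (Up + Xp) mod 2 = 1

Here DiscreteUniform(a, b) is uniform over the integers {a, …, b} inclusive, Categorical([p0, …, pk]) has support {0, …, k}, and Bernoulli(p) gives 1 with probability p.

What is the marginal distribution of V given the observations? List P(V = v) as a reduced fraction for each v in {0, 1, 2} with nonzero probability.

P(V=1) = 96/187, P(V=2) = 91/187

Enumerate traces; 36 have nonzero weight after conditioning:
  (Y=1, U=1, V=2, X=0, Z=0, W=1) weight 5/2268
  (Y=1, U=1, V=2, X=0, Z=0, W=2) weight 5/2268
  (Y=1, U=1, V=2, X=0, Z=0, W=3) weight 5/2268
  (Y=1, U=1, V=2, X=0, Z=1, W=1) weight 1/2268
  (Y=1, U=1, V=2, X=0, Z=1, W=2) weight 1/2268
  (Y=1, U=1, V=2, X=0, Z=1, W=3) weight 1/2268
  (Y=1, U=1, V=2, X=2, Z=0, W=1) weight 5/2268
  (Y=1, U=1, V=2, X=2, Z=0, W=2) weight 5/2268
  (Y=1, U=2, V=1, X=0, Z=0, W=1) weight 10/1323
  … 27 more
Group by V:
  weight(V=1) = 16/441
  weight(V=2) = 13/378
Total weight = 16/441 + 13/378 = 187/2646
P(V=1 | obs) = 16/441 / 187/2646 = 96/187
P(V=2 | obs) = 13/378 / 187/2646 = 91/187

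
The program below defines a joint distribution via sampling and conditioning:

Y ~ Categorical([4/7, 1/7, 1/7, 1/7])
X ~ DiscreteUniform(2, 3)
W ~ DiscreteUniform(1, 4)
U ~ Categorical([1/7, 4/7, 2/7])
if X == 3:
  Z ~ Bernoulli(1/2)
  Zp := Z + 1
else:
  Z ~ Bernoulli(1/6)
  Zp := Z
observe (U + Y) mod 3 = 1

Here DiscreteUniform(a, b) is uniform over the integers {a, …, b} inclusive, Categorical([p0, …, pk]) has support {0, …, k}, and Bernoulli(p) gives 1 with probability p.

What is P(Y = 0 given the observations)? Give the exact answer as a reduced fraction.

Enumerate traces; 64 have nonzero weight after conditioning:
  (Y=0, X=2, W=1, U=1, Z=0) weight 5/147
  (Y=0, X=2, W=1, U=1, Z=1) weight 1/147
  (Y=0, X=2, W=2, U=1, Z=0) weight 5/147
  (Y=0, X=2, W=2, U=1, Z=1) weight 1/147
  (Y=0, X=2, W=3, U=1, Z=0) weight 5/147
  (Y=0, X=2, W=3, U=1, Z=1) weight 1/147
  (Y=0, X=2, W=4, U=1, Z=0) weight 5/147
  (Y=0, X=2, W=4, U=1, Z=1) weight 1/147
  (Y=1, X=2, W=1, U=0, Z=0) weight 5/2352
  (Y=2, X=2, W=1, U=2, Z=0) weight 5/1176
  … 54 more
Group by Y:
  weight(Y=0) = 16/49
  weight(Y=1) = 1/49
  weight(Y=2) = 2/49
  weight(Y=3) = 4/49
Total weight = 16/49 + 1/49 + 2/49 + 4/49 = 23/49
P(Y=0 | obs) = 16/49 / 23/49 = 16/23
P(Y=1 | obs) = 1/49 / 23/49 = 1/23
P(Y=2 | obs) = 2/49 / 23/49 = 2/23
P(Y=3 | obs) = 4/49 / 23/49 = 4/23

P(Y = 0 | obs) = 16/23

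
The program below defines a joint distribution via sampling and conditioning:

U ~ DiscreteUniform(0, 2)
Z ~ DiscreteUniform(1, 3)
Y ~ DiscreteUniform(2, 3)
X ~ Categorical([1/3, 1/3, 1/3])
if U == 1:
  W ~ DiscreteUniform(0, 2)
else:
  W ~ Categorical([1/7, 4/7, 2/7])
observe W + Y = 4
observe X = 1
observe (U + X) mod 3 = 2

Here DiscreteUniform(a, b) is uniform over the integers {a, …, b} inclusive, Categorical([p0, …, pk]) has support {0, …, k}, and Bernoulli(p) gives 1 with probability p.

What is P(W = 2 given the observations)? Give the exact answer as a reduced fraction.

P(W = 2 | obs) = 1/2

Enumerate traces; 6 have nonzero weight after conditioning:
  (U=1, Z=1, Y=2, X=1, W=2) weight 1/162
  (U=1, Z=1, Y=3, X=1, W=1) weight 1/162
  (U=1, Z=2, Y=2, X=1, W=2) weight 1/162
  (U=1, Z=2, Y=3, X=1, W=1) weight 1/162
  (U=1, Z=3, Y=2, X=1, W=2) weight 1/162
  (U=1, Z=3, Y=3, X=1, W=1) weight 1/162
Group by W:
  weight(W=1) = 1/54
  weight(W=2) = 1/54
Total weight = 1/54 + 1/54 = 1/27
P(W=1 | obs) = 1/54 / 1/27 = 1/2
P(W=2 | obs) = 1/54 / 1/27 = 1/2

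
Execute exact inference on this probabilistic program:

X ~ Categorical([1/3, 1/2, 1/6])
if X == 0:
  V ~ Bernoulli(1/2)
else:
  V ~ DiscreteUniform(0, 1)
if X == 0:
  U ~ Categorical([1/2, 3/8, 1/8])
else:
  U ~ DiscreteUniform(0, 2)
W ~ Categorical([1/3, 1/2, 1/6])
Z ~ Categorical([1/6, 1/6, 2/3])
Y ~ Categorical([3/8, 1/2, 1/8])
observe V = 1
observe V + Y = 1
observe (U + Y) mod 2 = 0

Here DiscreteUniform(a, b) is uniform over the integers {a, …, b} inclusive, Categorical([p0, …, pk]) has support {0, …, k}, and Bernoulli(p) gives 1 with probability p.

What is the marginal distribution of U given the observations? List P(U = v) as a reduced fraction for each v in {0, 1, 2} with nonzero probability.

P(U=0) = 28/47, P(U=2) = 19/47

Enumerate traces; 54 have nonzero weight after conditioning:
  (X=0, V=1, U=0, W=0, Z=0, Y=0) weight 1/576
  (X=0, V=1, U=0, W=0, Z=1, Y=0) weight 1/576
  (X=0, V=1, U=0, W=0, Z=2, Y=0) weight 1/144
  (X=0, V=1, U=0, W=1, Z=0, Y=0) weight 1/384
  (X=0, V=1, U=0, W=1, Z=1, Y=0) weight 1/384
  (X=0, V=1, U=0, W=1, Z=2, Y=0) weight 1/96
  (X=0, V=1, U=0, W=2, Z=0, Y=0) weight 1/1152
  (X=0, V=1, U=0, W=2, Z=1, Y=0) weight 1/1152
  (X=0, V=1, U=2, W=0, Z=0, Y=0) weight 1/2304
  … 45 more
Group by U:
  weight(U=0) = 7/96
  weight(U=2) = 19/384
Total weight = 7/96 + 19/384 = 47/384
P(U=0 | obs) = 7/96 / 47/384 = 28/47
P(U=2 | obs) = 19/384 / 47/384 = 19/47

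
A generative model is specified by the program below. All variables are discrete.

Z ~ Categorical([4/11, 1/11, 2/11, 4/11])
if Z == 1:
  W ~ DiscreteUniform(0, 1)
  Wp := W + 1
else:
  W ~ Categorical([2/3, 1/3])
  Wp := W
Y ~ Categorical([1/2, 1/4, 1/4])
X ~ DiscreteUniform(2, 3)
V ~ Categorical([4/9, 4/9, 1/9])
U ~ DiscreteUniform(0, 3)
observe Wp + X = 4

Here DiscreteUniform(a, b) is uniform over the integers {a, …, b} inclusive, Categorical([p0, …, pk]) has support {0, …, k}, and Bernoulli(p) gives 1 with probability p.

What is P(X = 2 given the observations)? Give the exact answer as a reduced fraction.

Enumerate traces; 180 have nonzero weight after conditioning:
  (Z=0, W=1, Y=0, X=3, V=0, U=0) weight 1/297
  (Z=0, W=1, Y=0, X=3, V=0, U=1) weight 1/297
  (Z=0, W=1, Y=0, X=3, V=0, U=2) weight 1/297
  (Z=0, W=1, Y=0, X=3, V=0, U=3) weight 1/297
  (Z=0, W=1, Y=0, X=3, V=1, U=0) weight 1/297
  (Z=0, W=1, Y=0, X=3, V=1, U=1) weight 1/297
  (Z=0, W=1, Y=0, X=3, V=1, U=2) weight 1/297
  (Z=0, W=1, Y=0, X=3, V=1, U=3) weight 1/297
  (Z=1, W=1, Y=0, X=2, V=0, U=0) weight 1/792
  … 171 more
Group by X:
  weight(X=2) = 1/44
  weight(X=3) = 23/132
Total weight = 1/44 + 23/132 = 13/66
P(X=2 | obs) = 1/44 / 13/66 = 3/26
P(X=3 | obs) = 23/132 / 13/66 = 23/26

P(X = 2 | obs) = 3/26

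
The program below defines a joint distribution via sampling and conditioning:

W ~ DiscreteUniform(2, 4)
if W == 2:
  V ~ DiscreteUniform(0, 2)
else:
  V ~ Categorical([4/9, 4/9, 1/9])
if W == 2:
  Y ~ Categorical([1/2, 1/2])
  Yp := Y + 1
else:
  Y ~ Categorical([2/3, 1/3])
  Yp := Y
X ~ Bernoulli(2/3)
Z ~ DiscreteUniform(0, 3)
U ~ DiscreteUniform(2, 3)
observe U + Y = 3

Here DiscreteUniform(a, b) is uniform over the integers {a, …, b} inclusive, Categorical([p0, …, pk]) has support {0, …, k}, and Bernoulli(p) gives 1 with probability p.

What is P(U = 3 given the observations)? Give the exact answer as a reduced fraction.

P(U = 3 | obs) = 11/18

Enumerate traces; 144 have nonzero weight after conditioning:
  (W=2, V=0, Y=0, X=0, Z=0, U=3) weight 1/432
  (W=2, V=0, Y=0, X=0, Z=1, U=3) weight 1/432
  (W=2, V=0, Y=0, X=0, Z=2, U=3) weight 1/432
  (W=2, V=0, Y=0, X=0, Z=3, U=3) weight 1/432
  (W=2, V=0, Y=0, X=1, Z=0, U=3) weight 1/216
  (W=2, V=0, Y=0, X=1, Z=1, U=3) weight 1/216
  (W=2, V=0, Y=0, X=1, Z=2, U=3) weight 1/216
  (W=2, V=0, Y=0, X=1, Z=3, U=3) weight 1/216
  (W=2, V=0, Y=1, X=0, Z=0, U=2) weight 1/432
  … 135 more
Group by U:
  weight(U=2) = 7/36
  weight(U=3) = 11/36
Total weight = 7/36 + 11/36 = 1/2
P(U=2 | obs) = 7/36 / 1/2 = 7/18
P(U=3 | obs) = 11/36 / 1/2 = 11/18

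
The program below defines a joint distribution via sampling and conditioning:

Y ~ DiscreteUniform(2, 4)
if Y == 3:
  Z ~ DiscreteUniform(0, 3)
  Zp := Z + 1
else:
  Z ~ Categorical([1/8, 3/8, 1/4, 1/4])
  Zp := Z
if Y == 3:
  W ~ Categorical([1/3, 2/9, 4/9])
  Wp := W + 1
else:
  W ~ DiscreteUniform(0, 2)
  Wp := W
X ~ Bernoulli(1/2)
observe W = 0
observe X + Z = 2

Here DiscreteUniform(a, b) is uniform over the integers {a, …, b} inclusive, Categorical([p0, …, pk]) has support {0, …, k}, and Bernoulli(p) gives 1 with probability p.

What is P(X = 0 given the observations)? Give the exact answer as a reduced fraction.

Enumerate traces; 6 have nonzero weight after conditioning:
  (Y=2, Z=1, W=0, X=1) weight 1/48
  (Y=2, Z=2, W=0, X=0) weight 1/72
  (Y=3, Z=1, W=0, X=1) weight 1/72
  (Y=3, Z=2, W=0, X=0) weight 1/72
  (Y=4, Z=1, W=0, X=1) weight 1/48
  (Y=4, Z=2, W=0, X=0) weight 1/72
Group by X:
  weight(X=0) = 1/24
  weight(X=1) = 1/18
Total weight = 1/24 + 1/18 = 7/72
P(X=0 | obs) = 1/24 / 7/72 = 3/7
P(X=1 | obs) = 1/18 / 7/72 = 4/7

P(X = 0 | obs) = 3/7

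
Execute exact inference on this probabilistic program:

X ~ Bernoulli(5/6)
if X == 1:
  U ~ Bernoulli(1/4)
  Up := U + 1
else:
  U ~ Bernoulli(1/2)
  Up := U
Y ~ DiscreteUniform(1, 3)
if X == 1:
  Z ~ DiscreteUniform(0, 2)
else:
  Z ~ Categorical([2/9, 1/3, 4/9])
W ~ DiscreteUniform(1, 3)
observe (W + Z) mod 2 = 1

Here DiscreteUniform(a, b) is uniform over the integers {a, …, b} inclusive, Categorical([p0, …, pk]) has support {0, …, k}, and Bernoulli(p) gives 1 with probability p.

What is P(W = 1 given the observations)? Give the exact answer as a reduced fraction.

P(W = 1 | obs) = 2/5

Enumerate traces; 60 have nonzero weight after conditioning:
  (X=0, U=0, Y=1, Z=0, W=1) weight 1/486
  (X=0, U=0, Y=1, Z=0, W=3) weight 1/486
  (X=0, U=0, Y=1, Z=1, W=2) weight 1/324
  (X=0, U=0, Y=1, Z=2, W=1) weight 1/243
  (X=0, U=0, Y=1, Z=2, W=3) weight 1/243
  (X=0, U=0, Y=2, Z=0, W=1) weight 1/486
  (X=0, U=0, Y=2, Z=0, W=3) weight 1/486
  (X=0, U=0, Y=2, Z=1, W=2) weight 1/324
  … 52 more
Group by W:
  weight(W=1) = 2/9
  weight(W=2) = 1/9
  weight(W=3) = 2/9
Total weight = 2/9 + 1/9 + 2/9 = 5/9
P(W=1 | obs) = 2/9 / 5/9 = 2/5
P(W=2 | obs) = 1/9 / 5/9 = 1/5
P(W=3 | obs) = 2/9 / 5/9 = 2/5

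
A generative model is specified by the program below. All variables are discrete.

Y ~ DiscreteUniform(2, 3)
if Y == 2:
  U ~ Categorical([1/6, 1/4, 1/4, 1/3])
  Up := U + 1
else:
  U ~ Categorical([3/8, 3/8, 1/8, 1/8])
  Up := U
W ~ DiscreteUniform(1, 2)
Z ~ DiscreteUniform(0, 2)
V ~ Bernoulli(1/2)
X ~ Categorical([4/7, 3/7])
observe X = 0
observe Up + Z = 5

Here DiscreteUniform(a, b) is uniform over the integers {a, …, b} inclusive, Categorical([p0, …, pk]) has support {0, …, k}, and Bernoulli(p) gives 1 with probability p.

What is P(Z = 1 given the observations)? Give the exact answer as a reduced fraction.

P(Z = 1 | obs) = 8/17

Enumerate traces; 12 have nonzero weight after conditioning:
  (Y=2, U=2, W=1, Z=2, V=0, X=0) weight 1/168
  (Y=2, U=2, W=1, Z=2, V=1, X=0) weight 1/168
  (Y=2, U=2, W=2, Z=2, V=0, X=0) weight 1/168
  (Y=2, U=2, W=2, Z=2, V=1, X=0) weight 1/168
  (Y=2, U=3, W=1, Z=1, V=0, X=0) weight 1/126
  (Y=2, U=3, W=1, Z=1, V=1, X=0) weight 1/126
  (Y=2, U=3, W=2, Z=1, V=0, X=0) weight 1/126
  (Y=2, U=3, W=2, Z=1, V=1, X=0) weight 1/126
  … 4 more
Group by Z:
  weight(Z=1) = 2/63
  weight(Z=2) = 1/28
Total weight = 2/63 + 1/28 = 17/252
P(Z=1 | obs) = 2/63 / 17/252 = 8/17
P(Z=2 | obs) = 1/28 / 17/252 = 9/17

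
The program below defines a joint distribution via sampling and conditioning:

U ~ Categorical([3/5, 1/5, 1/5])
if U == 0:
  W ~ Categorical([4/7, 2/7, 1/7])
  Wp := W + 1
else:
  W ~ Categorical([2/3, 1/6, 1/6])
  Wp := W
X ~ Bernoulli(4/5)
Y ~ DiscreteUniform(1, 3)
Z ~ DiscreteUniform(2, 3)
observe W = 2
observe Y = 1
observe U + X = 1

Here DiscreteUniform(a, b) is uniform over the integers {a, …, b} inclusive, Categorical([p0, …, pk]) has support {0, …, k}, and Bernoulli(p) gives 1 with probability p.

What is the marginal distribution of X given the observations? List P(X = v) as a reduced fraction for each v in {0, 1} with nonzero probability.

Enumerate traces; 4 have nonzero weight after conditioning:
  (U=0, W=2, X=1, Y=1, Z=2) weight 2/175
  (U=0, W=2, X=1, Y=1, Z=3) weight 2/175
  (U=1, W=2, X=0, Y=1, Z=2) weight 1/900
  (U=1, W=2, X=0, Y=1, Z=3) weight 1/900
Group by X:
  weight(X=0) = 1/450
  weight(X=1) = 4/175
Total weight = 1/450 + 4/175 = 79/3150
P(X=0 | obs) = 1/450 / 79/3150 = 7/79
P(X=1 | obs) = 4/175 / 79/3150 = 72/79

P(X=0) = 7/79, P(X=1) = 72/79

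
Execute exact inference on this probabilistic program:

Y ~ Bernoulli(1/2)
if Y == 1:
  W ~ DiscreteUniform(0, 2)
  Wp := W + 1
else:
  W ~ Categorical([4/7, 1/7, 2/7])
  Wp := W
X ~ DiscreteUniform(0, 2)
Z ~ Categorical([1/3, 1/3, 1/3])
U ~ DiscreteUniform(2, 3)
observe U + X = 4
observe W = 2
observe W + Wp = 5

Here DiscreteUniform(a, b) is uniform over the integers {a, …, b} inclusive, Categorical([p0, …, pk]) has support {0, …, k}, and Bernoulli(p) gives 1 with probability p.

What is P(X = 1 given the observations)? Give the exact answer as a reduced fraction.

P(X = 1 | obs) = 1/2

Enumerate traces; 6 have nonzero weight after conditioning:
  (Y=1, W=2, X=1, Z=0, U=3) weight 1/108
  (Y=1, W=2, X=1, Z=1, U=3) weight 1/108
  (Y=1, W=2, X=1, Z=2, U=3) weight 1/108
  (Y=1, W=2, X=2, Z=0, U=2) weight 1/108
  (Y=1, W=2, X=2, Z=1, U=2) weight 1/108
  (Y=1, W=2, X=2, Z=2, U=2) weight 1/108
Group by X:
  weight(X=1) = 1/36
  weight(X=2) = 1/36
Total weight = 1/36 + 1/36 = 1/18
P(X=1 | obs) = 1/36 / 1/18 = 1/2
P(X=2 | obs) = 1/36 / 1/18 = 1/2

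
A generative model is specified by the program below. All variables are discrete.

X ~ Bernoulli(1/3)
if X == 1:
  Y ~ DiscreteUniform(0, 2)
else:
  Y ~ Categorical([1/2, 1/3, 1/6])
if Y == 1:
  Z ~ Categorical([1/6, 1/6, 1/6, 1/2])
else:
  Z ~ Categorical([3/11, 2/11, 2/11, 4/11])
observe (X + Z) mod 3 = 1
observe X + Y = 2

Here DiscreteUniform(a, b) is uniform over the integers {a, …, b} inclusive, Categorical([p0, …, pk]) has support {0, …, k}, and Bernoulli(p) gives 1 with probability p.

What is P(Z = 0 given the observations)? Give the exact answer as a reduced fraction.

P(Z = 0 | obs) = 11/56

Enumerate traces; 3 have nonzero weight after conditioning:
  (X=0, Y=2, Z=1) weight 2/99
  (X=1, Y=1, Z=0) weight 1/54
  (X=1, Y=1, Z=3) weight 1/18
Group by Z:
  weight(Z=0) = 1/54
  weight(Z=1) = 2/99
  weight(Z=3) = 1/18
Total weight = 1/54 + 2/99 + 1/18 = 28/297
P(Z=0 | obs) = 1/54 / 28/297 = 11/56
P(Z=1 | obs) = 2/99 / 28/297 = 3/14
P(Z=3 | obs) = 1/18 / 28/297 = 33/56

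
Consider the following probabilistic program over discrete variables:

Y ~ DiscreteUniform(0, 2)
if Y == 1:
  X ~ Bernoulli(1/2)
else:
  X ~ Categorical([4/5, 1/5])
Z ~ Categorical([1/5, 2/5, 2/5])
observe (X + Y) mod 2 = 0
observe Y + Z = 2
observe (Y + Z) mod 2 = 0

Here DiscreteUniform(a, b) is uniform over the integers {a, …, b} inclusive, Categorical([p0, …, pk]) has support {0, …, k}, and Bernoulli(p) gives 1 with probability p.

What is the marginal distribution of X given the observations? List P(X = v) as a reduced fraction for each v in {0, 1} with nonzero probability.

P(X=0) = 12/17, P(X=1) = 5/17

Enumerate traces; 3 have nonzero weight after conditioning:
  (Y=0, X=0, Z=2) weight 8/75
  (Y=1, X=1, Z=1) weight 1/15
  (Y=2, X=0, Z=0) weight 4/75
Group by X:
  weight(X=0) = 4/25
  weight(X=1) = 1/15
Total weight = 4/25 + 1/15 = 17/75
P(X=0 | obs) = 4/25 / 17/75 = 12/17
P(X=1 | obs) = 1/15 / 17/75 = 5/17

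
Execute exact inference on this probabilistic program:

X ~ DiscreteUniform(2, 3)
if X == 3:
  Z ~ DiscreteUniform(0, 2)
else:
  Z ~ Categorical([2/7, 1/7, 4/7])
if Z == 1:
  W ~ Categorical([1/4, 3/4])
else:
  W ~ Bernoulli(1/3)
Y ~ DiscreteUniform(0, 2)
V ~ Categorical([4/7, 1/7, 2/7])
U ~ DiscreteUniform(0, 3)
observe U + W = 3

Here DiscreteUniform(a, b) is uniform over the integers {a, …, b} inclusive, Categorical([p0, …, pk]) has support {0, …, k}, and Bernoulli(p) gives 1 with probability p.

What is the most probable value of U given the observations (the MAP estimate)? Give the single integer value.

argmax_v P(U = v | obs) = 3

Enumerate traces; 108 have nonzero weight after conditioning:
  (X=2, Z=0, W=0, Y=0, V=0, U=3) weight 2/441
  (X=2, Z=0, W=0, Y=0, V=1, U=3) weight 1/882
  (X=2, Z=0, W=0, Y=0, V=2, U=3) weight 1/441
  (X=2, Z=0, W=0, Y=1, V=0, U=3) weight 2/441
  (X=2, Z=0, W=0, Y=1, V=1, U=3) weight 1/882
  (X=2, Z=0, W=0, Y=1, V=2, U=3) weight 1/441
  (X=2, Z=0, W=0, Y=2, V=0, U=3) weight 2/441
  (X=2, Z=0, W=0, Y=2, V=1, U=3) weight 1/882
  (X=2, Z=0, W=1, Y=0, V=0, U=2) weight 1/441
  … 99 more
Group by U:
  weight(U=2) = 109/1008
  weight(U=3) = 143/1008
Total weight = 109/1008 + 143/1008 = 1/4
P(U=2 | obs) = 109/1008 / 1/4 = 109/252
P(U=3 | obs) = 143/1008 / 1/4 = 143/252
argmax = 3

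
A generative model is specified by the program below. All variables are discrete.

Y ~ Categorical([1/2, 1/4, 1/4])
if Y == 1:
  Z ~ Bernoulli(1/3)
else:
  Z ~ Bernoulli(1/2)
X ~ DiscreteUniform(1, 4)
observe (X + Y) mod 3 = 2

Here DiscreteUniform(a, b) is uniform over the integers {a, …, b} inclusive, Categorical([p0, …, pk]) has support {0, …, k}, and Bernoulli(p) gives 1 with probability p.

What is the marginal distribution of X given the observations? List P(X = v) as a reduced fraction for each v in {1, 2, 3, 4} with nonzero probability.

P(X=1) = 1/5, P(X=2) = 2/5, P(X=3) = 1/5, P(X=4) = 1/5

Enumerate traces; 8 have nonzero weight after conditioning:
  (Y=0, Z=0, X=2) weight 1/16
  (Y=0, Z=1, X=2) weight 1/16
  (Y=1, Z=0, X=1) weight 1/24
  (Y=1, Z=0, X=4) weight 1/24
  (Y=1, Z=1, X=1) weight 1/48
  (Y=1, Z=1, X=4) weight 1/48
  (Y=2, Z=0, X=3) weight 1/32
  (Y=2, Z=1, X=3) weight 1/32
Group by X:
  weight(X=1) = 1/16
  weight(X=2) = 1/8
  weight(X=3) = 1/16
  weight(X=4) = 1/16
Total weight = 1/16 + 1/8 + 1/16 + 1/16 = 5/16
P(X=1 | obs) = 1/16 / 5/16 = 1/5
P(X=2 | obs) = 1/8 / 5/16 = 2/5
P(X=3 | obs) = 1/16 / 5/16 = 1/5
P(X=4 | obs) = 1/16 / 5/16 = 1/5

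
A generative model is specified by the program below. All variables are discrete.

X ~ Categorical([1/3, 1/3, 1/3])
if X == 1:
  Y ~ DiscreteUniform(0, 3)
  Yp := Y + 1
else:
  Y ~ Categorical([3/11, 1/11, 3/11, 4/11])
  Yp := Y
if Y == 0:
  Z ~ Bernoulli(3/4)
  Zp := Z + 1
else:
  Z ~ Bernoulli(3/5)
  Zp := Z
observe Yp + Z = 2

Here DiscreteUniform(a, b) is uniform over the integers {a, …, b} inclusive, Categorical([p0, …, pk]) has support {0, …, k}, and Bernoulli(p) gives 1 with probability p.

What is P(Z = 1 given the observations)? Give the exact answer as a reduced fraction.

P(Z = 1 | obs) = 261/541

Enumerate traces; 6 have nonzero weight after conditioning:
  (X=0, Y=1, Z=1) weight 1/55
  (X=0, Y=2, Z=0) weight 2/55
  (X=1, Y=0, Z=1) weight 1/16
  (X=1, Y=1, Z=0) weight 1/30
  (X=2, Y=1, Z=1) weight 1/55
  (X=2, Y=2, Z=0) weight 2/55
Group by Z:
  weight(Z=0) = 7/66
  weight(Z=1) = 87/880
Total weight = 7/66 + 87/880 = 541/2640
P(Z=0 | obs) = 7/66 / 541/2640 = 280/541
P(Z=1 | obs) = 87/880 / 541/2640 = 261/541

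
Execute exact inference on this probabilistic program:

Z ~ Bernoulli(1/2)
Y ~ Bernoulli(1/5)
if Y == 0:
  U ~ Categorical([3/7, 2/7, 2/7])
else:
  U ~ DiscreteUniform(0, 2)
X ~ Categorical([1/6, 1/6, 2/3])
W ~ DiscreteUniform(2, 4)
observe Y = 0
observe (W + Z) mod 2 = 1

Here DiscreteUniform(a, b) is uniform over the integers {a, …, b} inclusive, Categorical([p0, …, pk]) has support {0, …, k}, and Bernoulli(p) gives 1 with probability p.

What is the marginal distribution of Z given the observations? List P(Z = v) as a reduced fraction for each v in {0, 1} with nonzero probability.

P(Z=0) = 1/3, P(Z=1) = 2/3

Enumerate traces; 27 have nonzero weight after conditioning:
  (Z=0, Y=0, U=0, X=0, W=3) weight 1/105
  (Z=0, Y=0, U=0, X=1, W=3) weight 1/105
  (Z=0, Y=0, U=0, X=2, W=3) weight 4/105
  (Z=0, Y=0, U=1, X=0, W=3) weight 2/315
  (Z=0, Y=0, U=1, X=1, W=3) weight 2/315
  (Z=0, Y=0, U=1, X=2, W=3) weight 8/315
  (Z=0, Y=0, U=2, X=0, W=3) weight 2/315
  (Z=0, Y=0, U=2, X=1, W=3) weight 2/315
  (Z=1, Y=0, U=0, X=0, W=2) weight 1/105
  … 18 more
Group by Z:
  weight(Z=0) = 2/15
  weight(Z=1) = 4/15
Total weight = 2/15 + 4/15 = 2/5
P(Z=0 | obs) = 2/15 / 2/5 = 1/3
P(Z=1 | obs) = 4/15 / 2/5 = 2/3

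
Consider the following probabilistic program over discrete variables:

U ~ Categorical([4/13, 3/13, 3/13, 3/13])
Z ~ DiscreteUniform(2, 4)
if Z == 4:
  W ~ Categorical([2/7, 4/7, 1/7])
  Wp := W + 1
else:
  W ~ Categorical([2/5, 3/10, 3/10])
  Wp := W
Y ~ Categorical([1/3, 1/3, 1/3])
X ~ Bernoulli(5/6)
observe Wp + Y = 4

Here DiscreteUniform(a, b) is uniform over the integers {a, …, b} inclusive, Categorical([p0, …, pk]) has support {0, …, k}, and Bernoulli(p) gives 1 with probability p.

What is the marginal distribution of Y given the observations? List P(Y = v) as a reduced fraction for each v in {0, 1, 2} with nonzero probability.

P(Y=1) = 5/46, P(Y=2) = 41/46

Enumerate traces; 32 have nonzero weight after conditioning:
  (U=0, Z=2, W=2, Y=2, X=0) weight 1/585
  (U=0, Z=2, W=2, Y=2, X=1) weight 1/117
  (U=0, Z=3, W=2, Y=2, X=0) weight 1/585
  (U=0, Z=3, W=2, Y=2, X=1) weight 1/117
  (U=0, Z=4, W=1, Y=2, X=0) weight 8/2457
  (U=0, Z=4, W=1, Y=2, X=1) weight 40/2457
  (U=0, Z=4, W=2, Y=1, X=0) weight 2/2457
  (U=0, Z=4, W=2, Y=1, X=1) weight 10/2457
  … 24 more
Group by Y:
  weight(Y=1) = 1/63
  weight(Y=2) = 41/315
Total weight = 1/63 + 41/315 = 46/315
P(Y=1 | obs) = 1/63 / 46/315 = 5/46
P(Y=2 | obs) = 41/315 / 46/315 = 41/46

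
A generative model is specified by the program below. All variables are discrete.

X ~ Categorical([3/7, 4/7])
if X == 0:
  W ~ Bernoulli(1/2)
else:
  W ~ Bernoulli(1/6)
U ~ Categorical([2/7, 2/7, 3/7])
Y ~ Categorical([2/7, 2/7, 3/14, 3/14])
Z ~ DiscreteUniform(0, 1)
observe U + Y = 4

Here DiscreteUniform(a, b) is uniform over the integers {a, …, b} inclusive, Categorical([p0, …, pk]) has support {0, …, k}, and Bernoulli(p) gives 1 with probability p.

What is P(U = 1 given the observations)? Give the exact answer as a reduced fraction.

P(U = 1 | obs) = 2/5

Enumerate traces; 16 have nonzero weight after conditioning:
  (X=0, W=0, U=1, Y=3, Z=0) weight 9/1372
  (X=0, W=0, U=1, Y=3, Z=1) weight 9/1372
  (X=0, W=0, U=2, Y=2, Z=0) weight 27/2744
  (X=0, W=0, U=2, Y=2, Z=1) weight 27/2744
  (X=0, W=1, U=1, Y=3, Z=0) weight 9/1372
  (X=0, W=1, U=1, Y=3, Z=1) weight 9/1372
  (X=0, W=1, U=2, Y=2, Z=0) weight 27/2744
  (X=0, W=1, U=2, Y=2, Z=1) weight 27/2744
  … 8 more
Group by U:
  weight(U=1) = 3/49
  weight(U=2) = 9/98
Total weight = 3/49 + 9/98 = 15/98
P(U=1 | obs) = 3/49 / 15/98 = 2/5
P(U=2 | obs) = 9/98 / 15/98 = 3/5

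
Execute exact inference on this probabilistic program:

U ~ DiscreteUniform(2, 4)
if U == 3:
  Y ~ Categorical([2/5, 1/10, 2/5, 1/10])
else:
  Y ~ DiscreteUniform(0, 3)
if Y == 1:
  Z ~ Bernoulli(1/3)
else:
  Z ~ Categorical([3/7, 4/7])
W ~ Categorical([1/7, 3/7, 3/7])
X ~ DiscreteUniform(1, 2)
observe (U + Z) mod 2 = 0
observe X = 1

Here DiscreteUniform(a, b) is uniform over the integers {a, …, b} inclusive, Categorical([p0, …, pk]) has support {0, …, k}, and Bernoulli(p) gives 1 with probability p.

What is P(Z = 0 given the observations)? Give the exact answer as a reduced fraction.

Enumerate traces; 36 have nonzero weight after conditioning:
  (U=2, Y=0, Z=0, W=0, X=1) weight 1/392
  (U=2, Y=0, Z=0, W=1, X=1) weight 3/392
  (U=2, Y=0, Z=0, W=2, X=1) weight 3/392
  (U=2, Y=1, Z=0, W=0, X=1) weight 1/252
  (U=2, Y=1, Z=0, W=1, X=1) weight 1/84
  (U=2, Y=1, Z=0, W=2, X=1) weight 1/84
  (U=2, Y=2, Z=0, W=0, X=1) weight 1/392
  (U=2, Y=2, Z=0, W=1, X=1) weight 3/392
  (U=3, Y=0, Z=1, W=0, X=1) weight 4/735
  … 27 more
Group by Z:
  weight(Z=0) = 41/252
  weight(Z=1) = 23/252
Total weight = 41/252 + 23/252 = 16/63
P(Z=0 | obs) = 41/252 / 16/63 = 41/64
P(Z=1 | obs) = 23/252 / 16/63 = 23/64

P(Z = 0 | obs) = 41/64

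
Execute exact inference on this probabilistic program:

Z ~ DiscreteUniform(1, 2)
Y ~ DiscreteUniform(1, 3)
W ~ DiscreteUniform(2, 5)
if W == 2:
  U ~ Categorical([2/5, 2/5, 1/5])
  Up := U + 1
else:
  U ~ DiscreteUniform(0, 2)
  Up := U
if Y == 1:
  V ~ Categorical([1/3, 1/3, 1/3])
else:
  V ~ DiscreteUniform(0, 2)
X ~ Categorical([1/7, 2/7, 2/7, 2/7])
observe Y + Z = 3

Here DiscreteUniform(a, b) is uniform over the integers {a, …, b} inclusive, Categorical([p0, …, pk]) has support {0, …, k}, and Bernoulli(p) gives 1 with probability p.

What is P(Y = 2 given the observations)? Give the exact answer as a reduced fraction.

P(Y = 2 | obs) = 1/2

Enumerate traces; 288 have nonzero weight after conditioning:
  (Z=1, Y=2, W=2, U=0, V=0, X=0) weight 1/1260
  (Z=1, Y=2, W=2, U=0, V=0, X=1) weight 1/630
  (Z=1, Y=2, W=2, U=0, V=0, X=2) weight 1/630
  (Z=1, Y=2, W=2, U=0, V=0, X=3) weight 1/630
  (Z=1, Y=2, W=2, U=0, V=1, X=0) weight 1/1260
  (Z=1, Y=2, W=2, U=0, V=1, X=1) weight 1/630
  (Z=1, Y=2, W=2, U=0, V=1, X=2) weight 1/630
  (Z=1, Y=2, W=2, U=0, V=1, X=3) weight 1/630
  (Z=2, Y=1, W=2, U=0, V=0, X=0) weight 1/1260
  … 279 more
Group by Y:
  weight(Y=1) = 1/6
  weight(Y=2) = 1/6
Total weight = 1/6 + 1/6 = 1/3
P(Y=1 | obs) = 1/6 / 1/3 = 1/2
P(Y=2 | obs) = 1/6 / 1/3 = 1/2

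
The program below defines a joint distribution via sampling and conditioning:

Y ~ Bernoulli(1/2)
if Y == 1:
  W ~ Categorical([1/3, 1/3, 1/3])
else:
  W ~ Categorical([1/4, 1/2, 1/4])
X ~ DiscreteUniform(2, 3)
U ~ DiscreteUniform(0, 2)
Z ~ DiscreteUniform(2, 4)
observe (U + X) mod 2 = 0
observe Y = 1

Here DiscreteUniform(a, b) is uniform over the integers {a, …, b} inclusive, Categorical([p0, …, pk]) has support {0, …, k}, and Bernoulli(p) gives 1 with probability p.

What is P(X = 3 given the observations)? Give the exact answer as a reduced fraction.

P(X = 3 | obs) = 1/3

Enumerate traces; 27 have nonzero weight after conditioning:
  (Y=1, W=0, X=2, U=0, Z=2) weight 1/108
  (Y=1, W=0, X=2, U=0, Z=3) weight 1/108
  (Y=1, W=0, X=2, U=0, Z=4) weight 1/108
  (Y=1, W=0, X=2, U=2, Z=2) weight 1/108
  (Y=1, W=0, X=2, U=2, Z=3) weight 1/108
  (Y=1, W=0, X=2, U=2, Z=4) weight 1/108
  (Y=1, W=0, X=3, U=1, Z=2) weight 1/108
  (Y=1, W=0, X=3, U=1, Z=3) weight 1/108
  … 19 more
Group by X:
  weight(X=2) = 1/6
  weight(X=3) = 1/12
Total weight = 1/6 + 1/12 = 1/4
P(X=2 | obs) = 1/6 / 1/4 = 2/3
P(X=3 | obs) = 1/12 / 1/4 = 1/3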